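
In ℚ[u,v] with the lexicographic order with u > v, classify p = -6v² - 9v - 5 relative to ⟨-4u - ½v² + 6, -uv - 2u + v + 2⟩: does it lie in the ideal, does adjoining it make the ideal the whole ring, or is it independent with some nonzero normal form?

Adjoining -6v² - 9v - 5 makes the ideal the whole ring: the system is inconsistent.

First compute the reduced Gröbner basis of I by Buchberger's algorithm.
f_1 = -4u - ½v² + 6, LT = u.
f_2 = -uv - 2u + v + 2, LT = uv.

S(f_1,f_2): lcm = uv. S = -2u + ⅛v³ - ½v + 2.
  leading term u: subtract (½)·f_1 from -2u + ⅛v³ - ½v + 2 → ⅛v³ + ¼v² - ½v - 1
  leading term v³: no divisor's leading term divides it; move ⅛v³ to the remainder.
  leading term v²: no divisor's leading term divides it; move ¼v² to the remainder.
  leading term v: no divisor's leading term divides it; move -½v to the remainder.
  leading term 1: no divisor's leading term divides it; move -1 to the remainder.
  remainder ⅛v³ + ¼v² - ½v - 1 ≠ 0; add h_3 = ⅛v³ + ¼v² - ½v - 1 to the basis.

The other S-polynomials (S(f_1,h_3), S(f_2,h_3)) all reduce to 0 modulo the current basis, so we have a Gröbner basis.
Inter-reduce: drop elements whose leading term is divisible by another's, tail-reduce, and make monic.
Reduced Gröbner basis: {u + ⅛v² - 3/2, v³ + 2v² - 4v - 8}.
Label its elements g_1 = u + ⅛v² - 3/2, g_2 = v³ + 2v² - 4v - 8.

Reduce p = -6v² - 9v - 5 modulo G:
  leading term v²: no divisor's leading term divides it; move -6v² to the remainder.
  leading term v: no divisor's leading term divides it; move -9v to the remainder.
  leading term 1: no divisor's leading term divides it; move -5 to the remainder.
  normal form = -6v² - 9v - 5.
The normal form is nonzero, so p ∉ I. Since p minus its normal form lies in I, I + (p) = I + (r) where r = -6v² - 9v - 5; decide whether this ideal is the whole ring.
Run Buchberger on G together with r (pairs among the g_i already reduce to 0 since G is a Gröbner basis):
g_1 = u + ⅛v² - 3/2, LT = u.
g_2 = v³ + 2v² - 4v - 8, LT = v³.
r = -6v² - 9v - 5, LT = v².

S(g_2,r): lcm = v³. S = ½v² - 29/6v - 8.
  leading term v²: subtract (-1/12)·r from ½v² - 29/6v - 8 → -67/12v - 101/12
  leading term v: no divisor's leading term divides it; move -67/12v to the remainder.
  leading term 1: no divisor's leading term divides it; move -101/12 to the remainder.
  remainder -67/12v - 101/12 ≠ 0; add m_4 = -67/12v - 101/12 to the basis.

S(g_2,m_4): lcm = v³. S = 33/67v² - 4v - 8.
  leading term v²: subtract (-11/134)·r from 33/67v² - 4v - 8 → -635/134v - 1127/134
  leading term v: subtract (3810/4489)·m_4 from -635/134v - 1127/134 → -5687/4489
  leading term 1: no divisor's leading term divides it; move -5687/4489 to the remainder.
  remainder -5687/4489 ≠ 0; add m_5 = -5687/4489 to the basis.

The other S-polynomials (S(g_1,g_2), S(g_1,r), S(g_1,m_4), S(r,m_4), S(g_1,m_5), S(g_2,m_5), S(r,m_5), S(m_4,m_5)) all reduce to 0 modulo the current basis, so we have a Gröbner basis.
Inter-reduce: drop elements whose leading term is divisible by another's, tail-reduce, and make monic.
Reduced Gröbner basis: {1}.
The reduced Gröbner basis of I + (p) is {1}: the ideal is the whole ring, so the enlarged system has no common solution — adjoining p is inconsistent.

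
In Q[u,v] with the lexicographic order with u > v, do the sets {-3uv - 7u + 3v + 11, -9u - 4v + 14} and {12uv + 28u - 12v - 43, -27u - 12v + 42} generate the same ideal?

No, the ideals differ.

Two ideals are equal iff their reduced Gröbner bases coincide (the reduced basis is unique for a fixed ordering).
Buchberger on the first generating set:
f_1 = -3uv - 7u + 3v + 11, LT = uv.
f_2 = -9u - 4v + 14, LT = u.

S(f_1,f_2): lcm = uv. S = \tfrac{7}{3}u - \tfrac{4}{9}v^{2} + \tfrac{5}{9}v - \tfrac{11}{3}.
  reduce S modulo (f_1, f_2):
  remainder -\tfrac{4}{9}v^{2} - \tfrac{13}{27}v - \tfrac{1}{27} ≠ 0; add g_3 = -\tfrac{4}{9}v^{2} - \tfrac{13}{27}v - \tfrac{1}{27} to the basis.

The other S-polynomials (S(f_1,g_3), S(f_2,g_3)) all reduce to 0 modulo the current basis, so we have a Gröbner basis.
Inter-reduce: drop elements whose leading term is divisible by another's, tail-reduce, and make monic.
Reduced Gröbner basis: {u + \tfrac{4}{9}v - \tfrac{14}{9}, v^{2} + \tfrac{13}{12}v + \tfrac{1}{12}}.

Buchberger on the second generating set:
h_1 = 12uv + 28u - 12v - 43, LT = uv.
h_2 = -27u - 12v + 42, LT = u.

S(h_1,h_2): lcm = uv. S = \tfrac{7}{3}u - \tfrac{4}{9}v^{2} + \tfrac{5}{9}v - \tfrac{43}{12}.
  reduce S modulo (h_1, h_2):
  remainder -\tfrac{4}{9}v^{2} - \tfrac{13}{27}v + \tfrac{5}{108} ≠ 0; add k_3 = -\tfrac{4}{9}v^{2} - \tfrac{13}{27}v + \tfrac{5}{108} to the basis.

The other S-polynomials (S(h_1,k_3), S(h_2,k_3)) all reduce to 0 modulo the current basis, so we have a Gröbner basis.
Inter-reduce: drop elements whose leading term is divisible by another's, tail-reduce, and make monic.
Reduced Gröbner basis: {u + \tfrac{4}{9}v - \tfrac{14}{9}, v^{2} + \tfrac{13}{12}v - \tfrac{5}{48}}.

These differ, so the ideals are not equal.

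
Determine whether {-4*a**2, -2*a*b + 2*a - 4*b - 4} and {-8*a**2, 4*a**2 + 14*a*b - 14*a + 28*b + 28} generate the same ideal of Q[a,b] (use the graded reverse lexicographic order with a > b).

Since reduced Gröbner bases are canonical representatives of ideals under a given ordering, it suffices to compute and compare them.
Buchberger on the first generating set:
f_1 = -4*a**2, LT = a**2.
f_2 = -2*a*b + 2*a - 4*b - 4, LT = a*b.

S(f_1,f_2): lcm = a**2*b. S = a**2 - 2*a*b - 2*a.
  leading term a**2: subtract (-1/4)·f_1 from a**2 - 2*a*b - 2*a → -2*a*b - 2*a
  leading term a*b: subtract (1)·f_2 from -2*a*b - 2*a → -4*a + 4*b + 4
  leading term a: no divisor's leading term divides it; move -4*a to the remainder.
  leading term b: no divisor's leading term divides it; move 4*b to the remainder.
  leading term 1: no divisor's leading term divides it; move 4 to the remainder.
  remainder -4*a + 4*b + 4 ≠ 0; add g_3 = -4*a + 4*b + 4 to the basis.

S(f_2,g_3): lcm = a*b. S = b**2 - a + 3*b + 2.
  leading term b**2: no divisor's leading term divides it; move b**2 to the remainder.
  leading term a: subtract (1/4)·g_3 from -a + 3*b + 2 → 2*b + 1
  leading term b: no divisor's leading term divides it; move 2*b to the remainder.
  leading term 1: no divisor's leading term divides it; move 1 to the remainder.
  remainder b**2 + 2*b + 1 ≠ 0; add g_4 = b**2 + 2*b + 1 to the basis.

The other S-polynomials (S(f_1,g_3), S(f_1,g_4), S(f_2,g_4), S(g_3,g_4)) all reduce to 0 modulo the current basis, so we have a Gröbner basis.
Inter-reduce: drop elements whose leading term is divisible by another's, tail-reduce, and make monic.
Reduced Gröbner basis: {b**2 + 2*b + 1, a - b - 1}.

Buchberger on the second generating set:
h_1 = -8*a**2, LT = a**2.
h_2 = 4*a**2 + 14*a*b - 14*a + 28*b + 28, LT = a**2.

S(h_1,h_2): lcm = a**2. S = -7/2*a*b + 7/2*a - 7*b - 7.
  leading term a*b: no divisor's leading term divides it; move -7/2*a*b to the remainder.
  leading term a: no divisor's leading term divides it; move 7/2*a to the remainder.
  leading term b: no divisor's leading term divides it; move -7*b to the remainder.
  leading term 1: no divisor's leading term divides it; move -7 to the remainder.
  remainder -7/2*a*b + 7/2*a - 7*b - 7 ≠ 0; add k_3 = -7/2*a*b + 7/2*a - 7*b - 7 to the basis.

S(h_1,k_3): lcm = a**2*b. S = a**2 - 2*a*b - 2*a.
  leading term a**2: subtract (-1/8)·h_1 from a**2 - 2*a*b - 2*a → -2*a*b - 2*a
  leading term a*b: subtract (4/7)·k_3 from -2*a*b - 2*a → -4*a + 4*b + 4
  leading term a: no divisor's leading term divides it; move -4*a to the remainder.
  leading term b: no divisor's leading term divides it; move 4*b to the remainder.
  leading term 1: no divisor's leading term divides it; move 4 to the remainder.
  remainder -4*a + 4*b + 4 ≠ 0; add k_4 = -4*a + 4*b + 4 to the basis.

S(k_3,k_4): lcm = a*b. S = b**2 - a + 3*b + 2.
  leading term b**2: no divisor's leading term divides it; move b**2 to the remainder.
  leading term a: subtract (1/4)·k_4 from -a + 3*b + 2 → 2*b + 1
  leading term b: no divisor's leading term divides it; move 2*b to the remainder.
  leading term 1: no divisor's leading term divides it; move 1 to the remainder.
  remainder b**2 + 2*b + 1 ≠ 0; add k_5 = b**2 + 2*b + 1 to the basis.

The other S-polynomials (S(h_2,k_3), S(h_1,k_4), S(h_2,k_4), S(h_1,k_5), S(h_2,k_5), S(k_3,k_5), S(k_4,k_5)) all reduce to 0 modulo the current basis, so we have a Gröbner basis.
Inter-reduce: drop elements whose leading term is divisible by another's, tail-reduce, and make monic.
Reduced Gröbner basis: {b**2 + 2*b + 1, a - b - 1}.

These coincide, so the ideals are equal.
The same test decides containment: I ⊆ J iff every generator of I reduces to 0 modulo a Gröbner basis of J.

Yes, the ideals are equal.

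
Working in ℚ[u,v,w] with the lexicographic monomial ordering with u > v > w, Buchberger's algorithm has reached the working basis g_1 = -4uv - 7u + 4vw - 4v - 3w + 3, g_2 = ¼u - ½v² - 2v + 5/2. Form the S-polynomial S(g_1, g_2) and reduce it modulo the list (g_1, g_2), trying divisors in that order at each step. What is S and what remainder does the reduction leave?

S(g_1, g_2) = 7/4u + 2v³ + 8v² - vw - 9v + ¾w - ¾; remainder on division = 2v³ + 23/2v² - vw + 5v + ¾w - 73/4.

lcm(LM(g_1), LM(g_2)) = uv.
S = (lcm/LT(g_1))·g_1 − (lcm/LT(g_2))·g_2 = 7/4u + 2v³ + 8v² - vw - 9v + ¾w - ¾.
Reduce S modulo (g_1, g_2) in that order:
  leading term u: subtract (7)·g_2 from 7/4u + 2v³ + 8v² - vw - 9v + ¾w - ¾ → 2v³ + 23/2v² - vw + 5v + ¾w - 73/4
  leading term v³: no divisor's leading term divides it; move 2v³ to the remainder.
  leading term v²: no divisor's leading term divides it; move 23/2v² to the remainder.
  leading term vw: no divisor's leading term divides it; move -vw to the remainder.
  leading term v: no divisor's leading term divides it; move 5v to the remainder.
  leading term w: no divisor's leading term divides it; move ¾w to the remainder.
  leading term 1: no divisor's leading term divides it; move -73/4 to the remainder.
The remainder 2v³ + 23/2v² - vw + 5v + ¾w - 73/4 is nonzero, so it would be added as the next basis element.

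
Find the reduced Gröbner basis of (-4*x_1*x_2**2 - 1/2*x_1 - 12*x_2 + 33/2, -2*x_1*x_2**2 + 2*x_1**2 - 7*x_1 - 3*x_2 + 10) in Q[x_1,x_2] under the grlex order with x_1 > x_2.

G = {x_1*x_2**2 + 1/8*x_1 + 3*x_2 - 33/8, x_2**3 - 2*x_1*x_2 + 7/12*x_2**2 + 11/4*x_1 + 55/8*x_2 - 221/24, x_1**2 - 27/8*x_1 + 3/2*x_2 + 7/8}

This is the nonlinear analogue of row-reducing a linear system.

f_1 = -4*x_1*x_2**2 - 1/2*x_1 - 12*x_2 + 33/2, LT = x_1*x_2**2.
f_2 = -2*x_1*x_2**2 + 2*x_1**2 - 7*x_1 - 3*x_2 + 10, LT = x_1*x_2**2.

S(f_1,f_2): lcm = x_1*x_2**2. S = x_1**2 - 27/8*x_1 + 3/2*x_2 + 7/8.
  leading term x_1**2: no divisor's leading term divides it; move x_1**2 to the remainder.
  leading term x_1: no divisor's leading term divides it; move -27/8*x_1 to the remainder.
  leading term x_2: no divisor's leading term divides it; move 3/2*x_2 to the remainder.
  leading term 1: no divisor's leading term divides it; move 7/8 to the remainder.
  remainder x_1**2 - 27/8*x_1 + 3/2*x_2 + 7/8 ≠ 0; add g_3 = x_1**2 - 27/8*x_1 + 3/2*x_2 + 7/8 to the basis.

S(f_1,g_3): lcm = x_1**2*x_2**2. S = 27/8*x_1*x_2**2 - 3/2*x_2**3 + 1/8*x_1**2 + 3*x_1*x_2 - 7/8*x_2**2 - 33/8*x_1.
  leading term x_1*x_2**2: subtract (-27/32)·f_1 from 27/8*x_1*x_2**2 - 3/2*x_2**3 + 1/8*x_1**2 + 3*x_1*x_2 - 7/8*x_2**2 - 33/8*x_1 → -3/2*x_2**3 + 1/8*x_1**2 + 3*x_1*x_2 - 7/8*x_2**2 - 291/64*x_1 - 81/8*x_2 + 891/64
  leading term x_2**3: no divisor's leading term divides it; move -3/2*x_2**3 to the remainder.
  leading term x_1**2: subtract (1/8)·g_3 from 1/8*x_1**2 + 3*x_1*x_2 - 7/8*x_2**2 - 291/64*x_1 - 81/8*x_2 + 891/64 → 3*x_1*x_2 - 7/8*x_2**2 - 33/8*x_1 - 165/16*x_2 + 221/16
  leading term x_1*x_2: no divisor's leading term divides it; move 3*x_1*x_2 to the remainder.
  leading term x_2**2: no divisor's leading term divides it; move -7/8*x_2**2 to the remainder.
  leading term x_1: no divisor's leading term divides it; move -33/8*x_1 to the remainder.
  leading term x_2: no divisor's leading term divides it; move -165/16*x_2 to the remainder.
  leading term 1: no divisor's leading term divides it; move 221/16 to the remainder.
  remainder -3/2*x_2**3 + 3*x_1*x_2 - 7/8*x_2**2 - 33/8*x_1 - 165/16*x_2 + 221/16 ≠ 0; add g_4 = -3/2*x_2**3 + 3*x_1*x_2 - 7/8*x_2**2 - 33/8*x_1 - 165/16*x_2 + 221/16 to the basis.

S(f_2,g_3): lcm = x_1**2*x_2**2. S = -x_1**3 + 27/8*x_1*x_2**2 - 3/2*x_2**3 + 7/2*x_1**2 + 3/2*x_1*x_2 - 7/8*x_2**2 - 5*x_1.
  leading term x_1**3: subtract (-x_1)·g_3 from -x_1**3 + 27/8*x_1*x_2**2 - 3/2*x_2**3 + 7/2*x_1**2 + 3/2*x_1*x_2 - 7/8*x_2**2 - 5*x_1 → 27/8*x_1*x_2**2 - 3/2*x_2**3 + 1/8*x_1**2 + 3*x_1*x_2 - 7/8*x_2**2 - 33/8*x_1
  leading term x_1*x_2**2: subtract (-27/32)·f_1 from 27/8*x_1*x_2**2 - 3/2*x_2**3 + 1/8*x_1**2 + 3*x_1*x_2 - 7/8*x_2**2 - 33/8*x_1 → -3/2*x_2**3 + 1/8*x_1**2 + 3*x_1*x_2 - 7/8*x_2**2 - 291/64*x_1 - 81/8*x_2 + 891/64
  leading term x_2**3: subtract (1)·g_4 from -3/2*x_2**3 + 1/8*x_1**2 + 3*x_1*x_2 - 7/8*x_2**2 - 291/64*x_1 - 81/8*x_2 + 891/64 → 1/8*x_1**2 - 27/64*x_1 + 3/16*x_2 + 7/64
  leading term x_1**2: subtract (1/8)·g_3 from 1/8*x_1**2 - 27/64*x_1 + 3/16*x_2 + 7/64 → 0
  remainder 0.

S(f_1,g_4): lcm = x_1*x_2**3. S = 2*x_1**2*x_2 - 7/12*x_1*x_2**2 - 11/4*x_1**2 - 27/4*x_1*x_2 + 3*x_2**2 + 221/24*x_1 - 33/8*x_2.
  leading term x_1**2*x_2: subtract (2*x_2)·g_3 from 2*x_1**2*x_2 - 7/12*x_1*x_2**2 - 11/4*x_1**2 - 27/4*x_1*x_2 + 3*x_2**2 + 221/24*x_1 - 33/8*x_2 → -7/12*x_1*x_2**2 - 11/4*x_1**2 + 221/24*x_1 - 47/8*x_2
  leading term x_1*x_2**2: subtract (7/48)·f_1 from -7/12*x_1*x_2**2 - 11/4*x_1**2 + 221/24*x_1 - 47/8*x_2 → -11/4*x_1**2 + 297/32*x_1 - 33/8*x_2 - 77/32
  leading term x_1**2: subtract (-11/4)·g_3 from -11/4*x_1**2 + 297/32*x_1 - 33/8*x_2 - 77/32 → 0
  remainder 0.

S(f_2,g_4): lcm = x_1*x_2**3. S = x_1**2*x_2 - 7/12*x_1*x_2**2 - 11/4*x_1**2 - 27/8*x_1*x_2 + 3/2*x_2**2 + 221/24*x_1 - 5*x_2.
  leading term x_1**2*x_2: subtract (x_2)·g_3 from x_1**2*x_2 - 7/12*x_1*x_2**2 - 11/4*x_1**2 - 27/8*x_1*x_2 + 3/2*x_2**2 + 221/24*x_1 - 5*x_2 → -7/12*x_1*x_2**2 - 11/4*x_1**2 + 221/24*x_1 - 47/8*x_2
  leading term x_1*x_2**2: subtract (7/48)·f_1 from -7/12*x_1*x_2**2 - 11/4*x_1**2 + 221/24*x_1 - 47/8*x_2 → -11/4*x_1**2 + 297/32*x_1 - 33/8*x_2 - 77/32
  leading term x_1**2: subtract (-11/4)·g_3 from -11/4*x_1**2 + 297/32*x_1 - 33/8*x_2 - 77/32 → 0
  remainder 0.

S(g_3,g_4): leading monomials are coprime, so the S-polynomial reduces to 0 (Buchberger's first criterion).
Every S-polynomial of the final basis reduces to 0, so we have a Gröbner basis.
Inter-reduce: drop elements whose leading term is divisible by another's, tail-reduce, and make monic.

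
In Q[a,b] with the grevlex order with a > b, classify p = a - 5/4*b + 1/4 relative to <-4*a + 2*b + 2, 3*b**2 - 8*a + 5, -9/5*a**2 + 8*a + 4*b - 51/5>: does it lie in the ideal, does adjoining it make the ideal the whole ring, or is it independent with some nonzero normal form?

First compute the reduced Gröbner basis of I by Buchberger's algorithm.
f_1 = -4*a + 2*b + 2, LT = a.
f_2 = 3*b**2 - 8*a + 5, LT = b**2.
f_3 = -9/5*a**2 + 8*a + 4*b - 51/5, LT = a**2.

S(f_1,f_3): lcm = a**2. S = -1/2*a*b + 71/18*a + 20/9*b - 17/3.
  leading term a*b: subtract (1/8*b)·f_1 from -1/2*a*b + 71/18*a + 20/9*b - 17/3 → -1/4*b**2 + 71/18*a + 71/36*b - 17/3
  leading term b**2: subtract (-1/12)·f_2 from -1/4*b**2 + 71/18*a + 71/36*b - 17/3 → 59/18*a + 71/36*b - 21/4
  leading term a: subtract (-59/72)·f_1 from 59/18*a + 71/36*b - 21/4 → 65/18*b - 65/18
  leading term b: no divisor's leading term divides it; move 65/18*b to the remainder.
  leading term 1: no divisor's leading term divides it; move -65/18 to the remainder.
  remainder 65/18*b - 65/18 ≠ 0; add h_4 = 65/18*b - 65/18 to the basis.

The other S-polynomials (S(f_1,f_2), S(f_2,f_3), S(f_1,h_4), S(f_2,h_4), S(f_3,h_4)) all reduce to 0 modulo the current basis, so we have a Gröbner basis.
Inter-reduce: drop elements whose leading term is divisible by another's, tail-reduce, and make monic.
Reduced Gröbner basis: {a - 1, b - 1}.
Label its elements g_1 = a - 1, g_2 = b - 1.

Reduce p = a - 5/4*b + 1/4 modulo G:
  leading term a: subtract (1)·g_1 from a - 5/4*b + 1/4 → -5/4*b + 5/4
  leading term b: subtract (-5/4)·g_2 from -5/4*b + 5/4 → 0
  normal form = 0.
Since the normal form is 0, p ∈ I.

a - 5/4*b + 1/4 lies in I (it reduces to 0).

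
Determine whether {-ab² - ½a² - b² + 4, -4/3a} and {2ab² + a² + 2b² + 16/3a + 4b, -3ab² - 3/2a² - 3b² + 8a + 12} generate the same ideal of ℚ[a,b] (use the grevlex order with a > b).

No, the ideals differ.

Two ideals are equal iff their reduced Gröbner bases coincide (the reduced basis is unique for a fixed ordering).
Buchberger on the first generating set:
f_1 = -ab² - ½a² - b² + 4, LT = ab².
f_2 = -4/3a, LT = a.

S(f_1,f_2): lcm = ab². S = ½a² + b² - 4.
  leading term a²: subtract (-⅜a)·f_2 from ½a² + b² - 4 → b² - 4
  leading term b²: no divisor's leading term divides it; move b² to the remainder.
  leading term 1: no divisor's leading term divides it; move -4 to the remainder.
  remainder b² - 4 ≠ 0; add g_3 = b² - 4 to the basis.

The other S-polynomials (S(f_1,g_3), S(f_2,g_3)) all reduce to 0 modulo the current basis, so we have a Gröbner basis.
Inter-reduce: drop elements whose leading term is divisible by another's, tail-reduce, and make monic.
Reduced Gröbner basis: {b² - 4, a}.

Buchberger on the second generating set:
h_1 = 2ab² + a² + 2b² + 16/3a + 4b, LT = ab².
h_2 = -3ab² - 3/2a² - 3b² + 8a + 12, LT = ab².

S(h_1,h_2): lcm = ab². S = 16/3a + 2b + 4.
  leading term a: no divisor's leading term divides it; move 16/3a to the remainder.
  leading term b: no divisor's leading term divides it; move 2b to the remainder.
  leading term 1: no divisor's leading term divides it; move 4 to the remainder.
  remainder 16/3a + 2b + 4 ≠ 0; add k_3 = 16/3a + 2b + 4 to the basis.

S(h_1,k_3): lcm = ab². S = -⅜b³ + ½a² + ¼b² + 8/3a + 2b.
  leading term b³: no divisor's leading term divides it; move -⅜b³ to the remainder.
  leading term a²: subtract (3/32a)·k_3 from ½a² + ¼b² + 8/3a + 2b → -3/16ab + ¼b² + 55/24a + 2b
  leading term ab: subtract (-9/256b)·k_3 from -3/16ab + ¼b² + 55/24a + 2b → 41/128b² + 55/24a + 137/64b
  leading term b²: no divisor's leading term divides it; move 41/128b² to the remainder.
  leading term a: subtract (55/128)·k_3 from 55/24a + 137/64b → 41/32b - 55/32
  leading term b: no divisor's leading term divides it; move 41/32b to the remainder.
  leading term 1: no divisor's leading term divides it; move -55/32 to the remainder.
  remainder -⅜b³ + 41/128b² + 41/32b - 55/32 ≠ 0; add k_4 = -⅜b³ + 41/128b² + 41/32b - 55/32 to the basis.

The other S-polynomials (S(h_2,k_3), S(h_1,k_4), S(h_2,k_4), S(k_3,k_4)) all reduce to 0 modulo the current basis, so we have a Gröbner basis.
Inter-reduce: drop elements whose leading term is divisible by another's, tail-reduce, and make monic.
Reduced Gröbner basis: {b³ - 41/48b² - 41/12b + 55/12, a + ⅜b + ¾}.

Since the reduced bases disagree, the two ideals are not the same.
The same test decides containment: I ⊆ J iff every generator of I reduces to 0 modulo a Gröbner basis of J.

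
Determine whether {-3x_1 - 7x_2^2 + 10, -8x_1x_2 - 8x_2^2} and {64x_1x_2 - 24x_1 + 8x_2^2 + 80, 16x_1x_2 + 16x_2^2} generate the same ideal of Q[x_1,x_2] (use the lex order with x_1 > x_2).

Two ideals are equal iff their reduced Gröbner bases coincide (the reduced basis is unique for a fixed ordering).
Buchberger on the first generating set:
f_1 = -3x_1 - 7x_2^2 + 10, LT = x_1.
f_2 = -8x_1x_2 - 8x_2^2, LT = x_1x_2.

S(f_1,f_2): lcm = x_1x_2. S = 7/3x_2^3 - x_2^2 - 10/3x_2.
  reduce S modulo (f_1, f_2):
  remainder 7/3x_2^3 - x_2^2 - 10/3x_2 ≠ 0; add g_3 = 7/3x_2^3 - x_2^2 - 10/3x_2 to the basis.

The other S-polynomials (S(f_1,g_3), S(f_2,g_3)) all reduce to 0 modulo the current basis, so we have a Gröbner basis.
Inter-reduce: drop elements whose leading term is divisible by another's, tail-reduce, and make monic.
Reduced Gröbner basis: {x_1 + 7/3x_2^2 - 10/3, x_2^3 - 3/7x_2^2 - 10/7x_2}.

Buchberger on the second generating set:
h_1 = 64x_1x_2 - 24x_1 + 8x_2^2 + 80, LT = x_1x_2.
h_2 = 16x_1x_2 + 16x_2^2, LT = x_1x_2.

S(h_1,h_2): lcm = x_1x_2. S = -3/8x_1 - 7/8x_2^2 + 5/4.
  reduce S modulo (h_1, h_2):
  remainder -3/8x_1 - 7/8x_2^2 + 5/4 ≠ 0; add k_3 = -3/8x_1 - 7/8x_2^2 + 5/4 to the basis.

S(h_1,k_3): lcm = x_1x_2. S = -3/8x_1 - 7/3x_2^3 + 1/8x_2^2 + 10/3x_2 + 5/4.
  reduce S modulo (h_1, h_2, k_3):
  remainder -7/3x_2^3 + x_2^2 + 10/3x_2 ≠ 0; add k_4 = -7/3x_2^3 + x_2^2 + 10/3x_2 to the basis.

The other S-polynomials (S(h_2,k_3), S(h_1,k_4), S(h_2,k_4), S(k_3,k_4)) all reduce to 0 modulo the current basis, so we have a Gröbner basis.
Inter-reduce: drop elements whose leading term is divisible by another's, tail-reduce, and make monic.
Reduced Gröbner basis: {x_1 + 7/3x_2^2 - 10/3, x_2^3 - 3/7x_2^2 - 10/7x_2}.

The two bases agree; hence the ideals are identical.

Yes, the ideals are equal.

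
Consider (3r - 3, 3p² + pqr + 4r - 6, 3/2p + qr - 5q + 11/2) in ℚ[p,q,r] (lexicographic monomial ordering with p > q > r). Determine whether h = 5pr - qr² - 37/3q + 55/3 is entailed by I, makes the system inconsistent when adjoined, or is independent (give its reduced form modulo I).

5pr - qr² - 37/3q + 55/3 lies in I (it reduces to 0).

First compute the reduced Gröbner basis of I by Buchberger's algorithm.
f_1 = 3r - 3, LT = r.
f_2 = 3p² + pqr + 4r - 6, LT = p².
f_3 = 3/2p + qr - 5q + 11/2, LT = p.

S(f_2,f_3): lcm = p². S = -⅓pqr + 10/3pq - 11/3p + 4/3r - 2.
  leading term pqr: subtract (-1/9pq)·f_1 from -⅓pqr + 10/3pq - 11/3p + 4/3r - 2 → 3pq - 11/3p + 4/3r - 2
  leading term pq: subtract (2q)·f_3 from 3pq - 11/3p + 4/3r - 2 → -11/3p - 2q²r + 10q² - 11q + 4/3r - 2
  leading term p: subtract (-22/9)·f_3 from -11/3p - 2q²r + 10q² - 11q + 4/3r - 2 → -2q²r + 10q² + 22/9qr - 209/9q + 4/3r + 103/9
  leading term q²r: subtract (-⅔q²)·f_1 from -2q²r + 10q² + 22/9qr - 209/9q + 4/3r + 103/9 → 8q² + 22/9qr - 209/9q + 4/3r + 103/9
  leading term q²: no divisor's leading term divides it; move 8q² to the remainder.
  leading term qr: subtract (22/27q)·f_1 from 22/9qr - 209/9q + 4/3r + 103/9 → -187/9q + 4/3r + 103/9
  leading term q: no divisor's leading term divides it; move -187/9q to the remainder.
  leading term r: subtract (4/9)·f_1 from 4/3r + 103/9 → 115/9
  leading term 1: no divisor's leading term divides it; move 115/9 to the remainder.
  remainder 8q² - 187/9q + 115/9 ≠ 0; add k_4 = 8q² - 187/9q + 115/9 to the basis.

The other S-polynomials (S(f_1,f_2), S(f_1,f_3), S(f_1,k_4), S(f_2,k_4), S(f_3,k_4)) all reduce to 0 modulo the current basis, so we have a Gröbner basis.
Inter-reduce: drop elements whose leading term is divisible by another's, tail-reduce, and make monic.
Reduced Gröbner basis: {p - 8/3q + 11/3, q² - 187/72q + 115/72, r - 1}.
Label its elements g_1 = p - 8/3q + 11/3, g_2 = q² - 187/72q + 115/72, g_3 = r - 1.

Reduce h = 5pr - qr² - 37/3q + 55/3 modulo G:
  leading term pr: subtract (5r)·g_1 from 5pr - qr² - 37/3q + 55/3 → -qr² + 40/3qr - 37/3q - 55/3r + 55/3
  leading term qr²: subtract (-qr)·g_3 from -qr² + 40/3qr - 37/3q - 55/3r + 55/3 → 37/3qr - 37/3q - 55/3r + 55/3
  leading term qr: subtract (37/3q)·g_3 from 37/3qr - 37/3q - 55/3r + 55/3 → -55/3r + 55/3
  leading term r: subtract (-55/3)·g_3 from -55/3r + 55/3 → 0
  normal form = 0.
Since the normal form is 0, h ∈ I.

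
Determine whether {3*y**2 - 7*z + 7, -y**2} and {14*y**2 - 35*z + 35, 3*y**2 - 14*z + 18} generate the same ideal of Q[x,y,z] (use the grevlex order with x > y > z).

Two ideals are equal iff their reduced Gröbner bases coincide (the reduced basis is unique for a fixed ordering).
Buchberger on the first generating set:
f_1 = 3*y**2 - 7*z + 7, LT = y**2.
f_2 = -y**2, LT = y**2.

S(f_1,f_2): lcm = y**2. S = -7/3*z + 7/3.
  reduce S modulo (f_1, f_2):
  remainder -7/3*z + 7/3 ≠ 0; add g_3 = -7/3*z + 7/3 to the basis.

The other S-polynomials (S(f_1,g_3), S(f_2,g_3)) all reduce to 0 modulo the current basis, so we have a Gröbner basis.
Inter-reduce: drop elements whose leading term is divisible by another's, tail-reduce, and make monic.
Reduced Gröbner basis: {y**2, z - 1}.

Buchberger on the second generating set:
h_1 = 14*y**2 - 35*z + 35, LT = y**2.
h_2 = 3*y**2 - 14*z + 18, LT = y**2.

S(h_1,h_2): lcm = y**2. S = 13/6*z - 7/2.
  reduce S modulo (h_1, h_2):
  remainder 13/6*z - 7/2 ≠ 0; add k_3 = 13/6*z - 7/2 to the basis.

The other S-polynomials (S(h_1,k_3), S(h_2,k_3)) all reduce to 0 modulo the current basis, so we have a Gröbner basis.
Inter-reduce: drop elements whose leading term is divisible by another's, tail-reduce, and make monic.
Reduced Gröbner basis: {y**2 - 20/13, z - 21/13}.

Since the reduced bases disagree, the two ideals are not the same.
The same test decides containment: I ⊆ J iff every generator of I reduces to 0 modulo a Gröbner basis of J.

No, the ideals differ.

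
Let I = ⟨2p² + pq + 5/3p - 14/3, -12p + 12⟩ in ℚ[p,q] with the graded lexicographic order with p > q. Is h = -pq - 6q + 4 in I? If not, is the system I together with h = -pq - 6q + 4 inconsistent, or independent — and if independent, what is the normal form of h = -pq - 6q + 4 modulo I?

Adjoining -pq - 6q + 4 makes the ideal the whole ring: the system is inconsistent.

First compute the reduced Gröbner basis of I by Buchberger's algorithm.
f_1 = 2p² + pq + 5/3p - 14/3, LT = p².
f_2 = -12p + 12, LT = p.

S(f_1,f_2): lcm = p². S = ½pq + 11/6p - 7/3.
  reduce S modulo (f_1, f_2):
  remainder ½q - ½ ≠ 0; add k_3 = ½q - ½ to the basis.

The other S-polynomials (S(f_1,k_3), S(f_2,k_3)) all reduce to 0 modulo the current basis, so we have a Gröbner basis.
Inter-reduce: drop elements whose leading term is divisible by another's, tail-reduce, and make monic.
Reduced Gröbner basis: {p - 1, q - 1}.
Label its elements g_1 = p - 1, g_2 = q - 1.

Reduce h = -pq - 6q + 4 modulo G:
  leading term pq: subtract (-q)·g_1 from -pq - 6q + 4 → -7q + 4
  leading term q: subtract (-7)·g_2 from -7q + 4 → -3
  leading term 1: no divisor's leading term divides it; move -3 to the remainder.
  normal form = -3.
The normal form is nonzero, so h ∉ I. Since h minus its normal form lies in I, I + (h) = I + (r) where r = -3; decide whether this ideal is the whole ring.
Here r = -3 is a nonzero constant, hence a unit: 1 ∈ I + (h), the Gröbner basis of I + (h) is {1}, and the enlarged system has no common solution — adjoining h is inconsistent.

The remainder on division by a Gröbner basis is unique — it is the normal form.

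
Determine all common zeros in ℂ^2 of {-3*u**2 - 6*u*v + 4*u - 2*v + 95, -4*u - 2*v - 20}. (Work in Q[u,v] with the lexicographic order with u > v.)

{(-23/9, -44/9), (-5, 0)}

Compute a lex Gröbner basis by Buchberger's algorithm.
f_1 = -3*u**2 - 6*u*v + 4*u - 2*v + 95, LT = u**2.
f_2 = -4*u - 2*v - 20, LT = u.

S(f_1,f_2): lcm = u**2. S = 3/2*u*v - 19/3*u + 2/3*v - 95/3.
  reduce S modulo (f_1, f_2):
  remainder -3/4*v**2 - 11/3*v ≠ 0; add h_3 = -3/4*v**2 - 11/3*v to the basis.

The other S-polynomials (S(f_1,h_3), S(f_2,h_3)) all reduce to 0 modulo the current basis, so we have a Gröbner basis.
Inter-reduce: drop elements whose leading term is divisible by another's, tail-reduce, and make monic.
Reduced Gröbner basis: {u + 1/2*v + 5, v**2 + 44/9*v}.

From the last basis element, v**2 + 44/9*v = 0, so v takes values in {-44/9, 0}. Each choice, substituted upward through the basis, yields the corresponding point(s) of the solution set.
  v = -44/9: the earlier basis element becomes u + 23/9 = 0, giving u = -23/9 — point (-23/9, -44/9).
  v = 0: the earlier basis element becomes u + 5 = 0, giving u = -5 — point (-5, 0).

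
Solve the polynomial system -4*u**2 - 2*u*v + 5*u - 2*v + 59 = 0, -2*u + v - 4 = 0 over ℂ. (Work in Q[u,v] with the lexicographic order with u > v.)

{(-3, -2), (17/8, 33/4)}

Compute a lex Gröbner basis by Buchberger's algorithm.
f_1 = -4*u**2 - 2*u*v + 5*u - 2*v + 59, LT = u**2.
f_2 = -2*u + v - 4, LT = u.

S(f_1,f_2): lcm = u**2. S = u*v - 13/4*u + 1/2*v - 59/4.
  reduce S modulo (f_1, f_2):
  remainder 1/2*v**2 - 25/8*v - 33/4 ≠ 0; add h_3 = 1/2*v**2 - 25/8*v - 33/4 to the basis.

The other S-polynomials (S(f_1,h_3), S(f_2,h_3)) all reduce to 0 modulo the current basis, so we have a Gröbner basis.
Inter-reduce: drop elements whose leading term is divisible by another's, tail-reduce, and make monic.
Reduced Gröbner basis: {u - 1/2*v + 2, v**2 - 25/4*v - 33/2}.

The lex basis is triangular: the last element involves only v. Solving v**2 - 25/4*v - 33/2 = 0 gives v ∈ {-2, 33/4}; substituting each value into the earlier elements determines the remaining variables.
  v = -2: the earlier basis element becomes u + 3 = 0, giving u = -3 — point (-3, -2).
  v = 33/4: the earlier basis element becomes u - 17/8 = 0, giving u = 17/8 — point (17/8, 33/4).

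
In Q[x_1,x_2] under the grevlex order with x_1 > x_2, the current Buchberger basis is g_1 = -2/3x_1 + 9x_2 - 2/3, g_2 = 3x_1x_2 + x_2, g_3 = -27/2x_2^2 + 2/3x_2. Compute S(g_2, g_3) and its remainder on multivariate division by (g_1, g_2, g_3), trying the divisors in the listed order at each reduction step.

S(g_2, g_3) = 4/81x_1x_2 + 1/3x_2^2; remainder on division = 0.

lcm(LM(g_2), LM(g_3)) = x_1x_2^2.
S = (lcm/LT(g_2))·g_2 − (lcm/LT(g_3))·g_3 = 4/81x_1x_2 + 1/3x_2^2.
Reduce S modulo (g_1, g_2, g_3) in that order:
  leading term x_1x_2: subtract (-2/27x_2)·g_1 from 4/81x_1x_2 + 1/3x_2^2 → x_2^2 - 4/81x_2
  leading term x_2^2: subtract (-2/27)·g_3 from x_2^2 - 4/81x_2 → 0
The remainder is 0, so this S-polynomial contributes no new basis element.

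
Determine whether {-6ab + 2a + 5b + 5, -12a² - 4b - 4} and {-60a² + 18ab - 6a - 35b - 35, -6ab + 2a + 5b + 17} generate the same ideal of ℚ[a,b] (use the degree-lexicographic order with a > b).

No, the ideals differ.

For a fixed monomial order, each ideal has a unique reduced Gröbner basis; comparing bases decides equality.
Buchberger on the first generating set:
f_1 = -6ab + 2a + 5b + 5, LT = ab.
f_2 = -12a² - 4b - 4, LT = a².

S(f_1,f_2): lcm = a²b. S = -⅓a² - ⅚ab - ⅓b² - ⅚a - ⅓b.
  reduce S modulo (f_1, f_2):
  remainder -⅓b² - 10/9a - 11/12b - 7/12 ≠ 0; add g_3 = -⅓b² - 10/9a - 11/12b - 7/12 to the basis.

The other S-polynomials (S(f_1,g_3), S(f_2,g_3)) all reduce to 0 modulo the current basis, so we have a Gröbner basis.
Inter-reduce: drop elements whose leading term is divisible by another's, tail-reduce, and make monic.
Reduced Gröbner basis: {a² + ⅓b + ⅓, ab - ⅓a - ⅚b - ⅚, b² + 10/3a + 11/4b + 7/4}.

Buchberger on the second generating set:
h_1 = -60a² + 18ab - 6a - 35b - 35, LT = a².
h_2 = -6ab + 2a + 5b + 17, LT = ab.

S(h_1,h_2): lcm = a²b. S = -3/10ab² + ⅓a² + 14/15ab + 7/12b² + 17/6a + 7/12b.
  reduce S modulo (h_1, h_2):
  remainder ⅓b² + 28/9a + 19/60b + 49/20 ≠ 0; add k_3 = ⅓b² + 28/9a + 19/60b + 49/20 to the basis.

The other S-polynomials (S(h_1,k_3), S(h_2,k_3)) all reduce to 0 modulo the current basis, so we have a Gröbner basis.
Inter-reduce: drop elements whose leading term is divisible by another's, tail-reduce, and make monic.
Reduced Gröbner basis: {a² + ⅓b - 4/15, ab - ⅓a - ⅚b - 17/6, b² + 28/3a + 19/20b + 147/20}.

Since the reduced bases disagree, the two ideals are not the same.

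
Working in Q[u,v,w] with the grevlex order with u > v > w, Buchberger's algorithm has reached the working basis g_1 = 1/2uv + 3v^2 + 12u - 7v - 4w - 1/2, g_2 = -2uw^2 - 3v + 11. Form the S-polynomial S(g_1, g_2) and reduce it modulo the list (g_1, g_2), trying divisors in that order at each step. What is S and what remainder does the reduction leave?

S(g_1, g_2) = 6v^2w^2 + 24uw^2 - 14vw^2 - 8w^3 - 3/2v^2 - w^2 + 11/2v; remainder on division = 6v^2w^2 - 14vw^2 - 8w^3 - 3/2v^2 - w^2 - 61/2v + 132.

lcm(LM(g_1), LM(g_2)) = uvw^2.
S = (lcm/LT(g_1))·g_1 − (lcm/LT(g_2))·g_2 = 6v^2w^2 + 24uw^2 - 14vw^2 - 8w^3 - 3/2v^2 - w^2 + 11/2v.
Reduce S modulo (g_1, g_2) in that order:
  leading term v^2w^2: no divisor's leading term divides it; move 6v^2w^2 to the remainder.
  leading term uw^2: subtract (-12)·g_2 from 24uw^2 - 14vw^2 - 8w^3 - 3/2v^2 - w^2 + 11/2v → -14vw^2 - 8w^3 - 3/2v^2 - w^2 - 61/2v + 132
  leading term vw^2: no divisor's leading term divides it; move -14vw^2 to the remainder.
  leading term w^3: no divisor's leading term divides it; move -8w^3 to the remainder.
  leading term v^2: no divisor's leading term divides it; move -3/2v^2 to the remainder.
  leading term w^2: no divisor's leading term divides it; move -w^2 to the remainder.
  leading term v: no divisor's leading term divides it; move -61/2v to the remainder.
  leading term 1: no divisor's leading term divides it; move 132 to the remainder.
The remainder 6v^2w^2 - 14vw^2 - 8w^3 - 3/2v^2 - w^2 - 61/2v + 132 is nonzero, so it would be added as the next basis element.
This is the inner loop of Buchberger's algorithm — each nonzero remainder becomes a new basis element.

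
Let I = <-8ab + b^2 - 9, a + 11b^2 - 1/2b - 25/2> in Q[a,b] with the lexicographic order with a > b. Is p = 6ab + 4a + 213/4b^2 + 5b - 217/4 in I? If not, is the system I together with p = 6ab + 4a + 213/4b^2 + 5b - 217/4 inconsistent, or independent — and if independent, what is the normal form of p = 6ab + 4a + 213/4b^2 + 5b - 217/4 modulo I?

First compute the reduced Gröbner basis of I by Buchberger's algorithm.
f_1 = -8ab + b^2 - 9, LT = ab.
f_2 = a + 11b^2 - 1/2b - 25/2, LT = a.

S(f_1,f_2): lcm = ab. S = -11b^3 + 3/8b^2 + 25/2b + 9/8.
  reduce S modulo (f_1, f_2):
  remainder -11b^3 + 3/8b^2 + 25/2b + 9/8 ≠ 0; add h_3 = -11b^3 + 3/8b^2 + 25/2b + 9/8 to the basis.

The other S-polynomials (S(f_1,h_3), S(f_2,h_3)) all reduce to 0 modulo the current basis, so we have a Gröbner basis.
Inter-reduce: drop elements whose leading term is divisible by another's, tail-reduce, and make monic.
Reduced Gröbner basis: {a + 11b^2 - 1/2b - 25/2, b^3 - 3/88b^2 - 25/22b - 9/88}.
Label its elements g_1 = a + 11b^2 - 1/2b - 25/2, g_2 = b^3 - 3/88b^2 - 25/22b - 9/88.

Reduce p = 6ab + 4a + 213/4b^2 + 5b - 217/4 modulo G:
  leading term ab: subtract (6b)·g_1 from 6ab + 4a + 213/4b^2 + 5b - 217/4 → 4a - 66b^3 + 225/4b^2 + 80b - 217/4
  leading term a: subtract (4)·g_1 from 4a - 66b^3 + 225/4b^2 + 80b - 217/4 → -66b^3 + 49/4b^2 + 82b - 17/4
  leading term b^3: subtract (-66)·g_2 from -66b^3 + 49/4b^2 + 82b - 17/4 → 10b^2 + 7b - 11
  leading term b^2: no divisor's leading term divides it; move 10b^2 to the remainder.
  leading term b: no divisor's leading term divides it; move 7b to the remainder.
  leading term 1: no divisor's leading term divides it; move -11 to the remainder.
  normal form = 10b^2 + 7b - 11.
The normal form is nonzero, so p ∉ I. Since p minus its normal form lies in I, I + (p) = I + (r) where r = 10b^2 + 7b - 11; decide whether this ideal is the whole ring.
Run Buchberger on G together with r (pairs among the g_i already reduce to 0 since G is a Gröbner basis):
g_1 = a + 11b^2 - 1/2b - 25/2, LT = a.
g_2 = b^3 - 3/88b^2 - 25/22b - 9/88, LT = b^3.
r = 10b^2 + 7b - 11, LT = b^2.

S(g_2,r): lcm = b^3. S = -323/440b^2 - 2/55b - 9/88.
  reduce S modulo (g_1, g_2, r):
  remainder 191/400b - 4003/4400 ≠ 0; add m_4 = 191/400b - 4003/4400 to the basis.

S(g_2,m_4): lcm = b^3. S = 31451/16808b^2 - 25/22b - 9/88.
  reduce S modulo (g_1, g_2, r, m_4):
  remainder -11938920/4414201 ≠ 0; add m_5 = -11938920/4414201 to the basis.

The other S-polynomials (S(g_1,g_2), S(g_1,r), S(g_1,m_4), S(r,m_4), S(g_1,m_5), S(g_2,m_5), S(r,m_5), S(m_4,m_5)) all reduce to 0 modulo the current basis, so we have a Gröbner basis.
Inter-reduce: drop elements whose leading term is divisible by another's, tail-reduce, and make monic.
Reduced Gröbner basis: {1}.
The reduced Gröbner basis of I + (p) is {1}: the ideal is the whole ring, so the enlarged system has no common solution — adjoining p is inconsistent.

The remainder on division by a Gröbner basis is unique — it is the normal form.

Adjoining 6ab + 4a + 213/4b^2 + 5b - 217/4 makes the ideal the whole ring: the system is inconsistent.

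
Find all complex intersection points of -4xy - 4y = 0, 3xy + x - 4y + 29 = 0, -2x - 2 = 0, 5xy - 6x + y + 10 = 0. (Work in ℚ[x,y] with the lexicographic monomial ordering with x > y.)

Compute a lex Gröbner basis by Buchberger's algorithm.
f_1 = -4xy - 4y, LT = xy.
f_2 = 3xy + x - 4y + 29, LT = xy.
f_3 = -2x - 2, LT = x.
f_4 = 5xy - 6x + y + 10, LT = xy.

S(f_1,f_2): lcm = xy. S = -⅓x + 7/3y - 29/3.
  reduce S modulo (f_1, f_2, f_3, f_4):
  remainder 7/3y - 28/3 ≠ 0; add h_5 = 7/3y - 28/3 to the basis.

The other S-polynomials (S(f_1,f_3), S(f_1,f_4), S(f_2,f_3), S(f_2,f_4), S(f_3,f_4), S(f_1,h_5), S(f_2,h_5), S(f_3,h_5), S(f_4,h_5)) all reduce to 0 modulo the current basis, so we have a Gröbner basis.
Inter-reduce: drop elements whose leading term is divisible by another's, tail-reduce, and make monic.
Reduced Gröbner basis: {x + 1, y - 4}.

The lex basis is triangular: the last element involves only y. Solving y - 4 = 0 gives y ∈ {4}; substituting each value into the earlier elements determines the remaining variables.
  y = 4: the earlier basis element becomes x + 1 = 0, giving x = -1 — point (-1, 4).
This is the nonlinear analogue of row-reducing a linear system.

{(-1, 4)}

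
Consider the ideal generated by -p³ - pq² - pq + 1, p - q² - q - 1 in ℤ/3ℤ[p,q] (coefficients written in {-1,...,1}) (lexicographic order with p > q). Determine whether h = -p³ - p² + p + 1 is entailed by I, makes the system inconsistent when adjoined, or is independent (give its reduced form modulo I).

-p³ - p² + p + 1 lies in I (it reduces to 0).

First compute the reduced Gröbner basis of I by Buchberger's algorithm.
f_1 = -p³ - pq² - pq + 1, LT = p³.
f_2 = p - q² - q - 1, LT = p.

S(f_1,f_2): lcm = p³. S = p²q² + p²q + p² + pq² + pq - 1.
  leading term p²q²: subtract (pq²)·f_2 from p²q² + p²q + p² + pq² + pq - 1 → p²q + p² + pq⁴ + pq³ - pq² + pq - 1
  leading term p²q: subtract (pq)·f_2 from p²q + p² + pq⁴ + pq³ - pq² + pq - 1 → p² + pq⁴ - pq³ - pq - 1
  leading term p²: subtract (p)·f_2 from p² + pq⁴ - pq³ - pq - 1 → pq⁴ - pq³ + pq² + p - 1
  leading term pq⁴: subtract (q⁴)·f_2 from pq⁴ - pq³ + pq² + p - 1 → -pq³ + pq² + p + q⁶ + q⁵ + q⁴ - 1
  leading term pq³: subtract (-q³)·f_2 from -pq³ + pq² + p + q⁶ + q⁵ + q⁴ - 1 → pq² + p + q⁶ - q³ - 1
  leading term pq²: subtract (q²)·f_2 from pq² + p + q⁶ - q³ - 1 → p + q⁶ + q⁴ + q² - 1
  leading term p: subtract (1)·f_2 from p + q⁶ + q⁴ + q² - 1 → q⁶ + q⁴ - q² + q
  leading term q⁶: no divisor's leading term divides it; move q⁶ to the remainder.
  leading term q⁴: no divisor's leading term divides it; move q⁴ to the remainder.
  leading term q²: no divisor's leading term divides it; move -q² to the remainder.
  leading term q: no divisor's leading term divides it; move q to the remainder.
  remainder q⁶ + q⁴ - q² + q ≠ 0; add k_3 = q⁶ + q⁴ - q² + q to the basis.

S(f_1,k_3): leading monomials are coprime, so the S-polynomial reduces to 0 (Buchberger's first criterion).
S(f_2,k_3): leading monomials are coprime, so the S-polynomial reduces to 0 (Buchberger's first criterion).
Every S-polynomial of the final basis reduces to 0, so we have a Gröbner basis.
Inter-reduce: drop elements whose leading term is divisible by another's, tail-reduce, and make monic.
Reduced Gröbner basis: {p - q² - q - 1, q⁶ + q⁴ - q² + q}.
Label its elements g_1 = p - q² - q - 1, g_2 = q⁶ + q⁴ - q² + q.

Reduce h = -p³ - p² + p + 1 modulo G:
  leading term p³: subtract (-p²)·g_1 from -p³ - p² + p + 1 → -p²q² - p²q + p² + p + 1
  leading term p²q²: subtract (-pq²)·g_1 from -p²q² - p²q + p² + p + 1 → -p²q + p² - pq⁴ - pq³ - pq² + p + 1
  leading term p²q: subtract (-pq)·g_1 from -p²q + p² - pq⁴ - pq³ - pq² + p + 1 → p² - pq⁴ + pq³ + pq² - pq + p + 1
  leading term p²: subtract (p)·g_1 from p² - pq⁴ + pq³ + pq² - pq + p + 1 → -pq⁴ + pq³ - pq² - p + 1
  leading term pq⁴: subtract (-q⁴)·g_1 from -pq⁴ + pq³ - pq² - p + 1 → pq³ - pq² - p - q⁶ - q⁵ - q⁴ + 1
  leading term pq³: subtract (q³)·g_1 from pq³ - pq² - p - q⁶ - q⁵ - q⁴ + 1 → -pq² - p - q⁶ + q³ + 1
  leading term pq²: subtract (-q²)·g_1 from -pq² - p - q⁶ + q³ + 1 → -p - q⁶ - q⁴ - q² + 1
  leading term p: subtract (-1)·g_1 from -p - q⁶ - q⁴ - q² + 1 → -q⁶ - q⁴ + q² - q
  leading term q⁶: subtract (-1)·g_2 from -q⁶ - q⁴ + q² - q → 0
  normal form = 0.
Since the normal form is 0, h ∈ I.

Ideal membership is decidable via reduction modulo a Gröbner basis.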